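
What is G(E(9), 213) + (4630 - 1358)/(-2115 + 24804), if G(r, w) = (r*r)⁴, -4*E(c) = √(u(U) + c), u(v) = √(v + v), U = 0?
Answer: 363296321/1486946304 ≈ 0.24432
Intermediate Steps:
u(v) = √2*√v (u(v) = √(2*v) = √2*√v)
E(c) = -√c/4 (E(c) = -√(√2*√0 + c)/4 = -√(√2*0 + c)/4 = -√(0 + c)/4 = -√c/4)
G(r, w) = r⁸ (G(r, w) = (r²)⁴ = r⁸)
G(E(9), 213) + (4630 - 1358)/(-2115 + 24804) = (-√9/4)⁸ + (4630 - 1358)/(-2115 + 24804) = (-¼*3)⁸ + 3272/22689 = (-¾)⁸ + 3272*(1/22689) = 6561/65536 + 3272/22689 = 363296321/1486946304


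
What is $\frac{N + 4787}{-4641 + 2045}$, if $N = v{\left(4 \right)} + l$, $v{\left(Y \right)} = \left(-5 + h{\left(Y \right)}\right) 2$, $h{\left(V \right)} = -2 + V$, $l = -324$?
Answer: $- \frac{4457}{2596} \approx -1.7169$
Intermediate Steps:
$v{\left(Y \right)} = -14 + 2 Y$ ($v{\left(Y \right)} = \left(-5 + \left(-2 + Y\right)\right) 2 = \left(-7 + Y\right) 2 = -14 + 2 Y$)
$N = -330$ ($N = \left(-14 + 2 \cdot 4\right) - 324 = \left(-14 + 8\right) - 324 = -6 - 324 = -330$)
$\frac{N + 4787}{-4641 + 2045} = \frac{-330 + 4787}{-4641 + 2045} = \frac{4457}{-2596} = 4457 \left(- \frac{1}{2596}\right) = - \frac{4457}{2596}$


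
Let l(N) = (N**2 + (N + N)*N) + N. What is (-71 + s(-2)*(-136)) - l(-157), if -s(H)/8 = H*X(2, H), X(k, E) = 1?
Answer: -76037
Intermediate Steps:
l(N) = N + 3*N**2 (l(N) = (N**2 + (2*N)*N) + N = (N**2 + 2*N**2) + N = 3*N**2 + N = N + 3*N**2)
s(H) = -8*H
(-71 + s(-2)*(-136)) - l(-157) = (-71 - 8*(-2)*(-136)) - (-157)*(1 + 3*(-157)) = (-71 + 16*(-136)) - (-157)*(1 - 471) = (-71 - 2176) - (-157)*(-470) = -2247 - 1*73790 = -2247 - 73790 = -76037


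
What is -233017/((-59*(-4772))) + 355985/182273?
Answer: 8250593877/7331228372 ≈ 1.1254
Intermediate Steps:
-233017/((-59*(-4772))) + 355985/182273 = -233017/281548 + 355985*(1/182273) = -233017*1/281548 + 50855/26039 = -233017/281548 + 50855/26039 = 8250593877/7331228372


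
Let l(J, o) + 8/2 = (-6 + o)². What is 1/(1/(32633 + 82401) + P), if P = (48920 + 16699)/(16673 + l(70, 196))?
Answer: 6070229146/7548468815 ≈ 0.80417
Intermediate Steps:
l(J, o) = -4 + (-6 + o)²
P = 65619/52769 (P = (48920 + 16699)/(16673 + (-4 + (-6 + 196)²)) = 65619/(16673 + (-4 + 190²)) = 65619/(16673 + (-4 + 36100)) = 65619/(16673 + 36096) = 65619/52769 ≈ 1.2435)
1/(1/(32633 + 82401) + P) = 1/(1/(32633 + 82401) + 65619/52769) = 1/(1/115034 + 65619/52769) = 1/(7548468815/6070229146) = 6070229146/7548468815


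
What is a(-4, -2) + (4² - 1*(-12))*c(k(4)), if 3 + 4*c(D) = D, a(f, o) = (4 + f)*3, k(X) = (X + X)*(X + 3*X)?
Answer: 875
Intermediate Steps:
k(X) = 8*X² (k(X) = (2*X)*(4*X) = 8*X²)
a(f, o) = 12 + 3*f
c(D) = -¾ + D/4
a(-4, -2) + (4² - 1*(-12))*c(k(4)) = (12 + 3*(-4)) + (4² - 1*(-12))*(-¾ + (8*4²)/4) = (12 - 12) + (16 + 12)*(-¾ + (8*16)/4) = 0 + 28*(-¾ + (¼)*128) = 0 + 28*(-¾ + 32) = 0 + 28*(125/4) = 0 + 875 = 875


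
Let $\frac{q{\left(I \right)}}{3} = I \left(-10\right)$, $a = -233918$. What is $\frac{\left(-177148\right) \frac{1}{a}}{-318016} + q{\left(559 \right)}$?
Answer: $- \frac{311878677633727}{18597416672} \approx -16770.0$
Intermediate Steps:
$q{\left(I \right)} = - 30 I$ ($q{\left(I \right)} = 3 I \left(-10\right) = 3 \left(- 10 I\right) = - 30 I$)
$\frac{\left(-177148\right) \frac{1}{a}}{-318016} + q{\left(559 \right)} = \frac{\left(-177148\right) \frac{1}{-233918}}{-318016} - 16770 = \left(-177148\right) \left(- \frac{1}{233918}\right) \left(- \frac{1}{318016}\right) - 16770 = \frac{88574}{116959} \left(- \frac{1}{318016}\right) - 16770 = - \frac{44287}{18597416672} - 16770 = - \frac{311878677633727}{18597416672}$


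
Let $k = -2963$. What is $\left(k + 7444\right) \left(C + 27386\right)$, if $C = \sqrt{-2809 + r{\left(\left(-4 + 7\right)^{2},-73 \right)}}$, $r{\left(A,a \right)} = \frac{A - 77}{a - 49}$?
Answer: $122716666 + \frac{120987 i \sqrt{14335}}{61} \approx 1.2272 \cdot 10^{8} + 2.3747 \cdot 10^{5} i$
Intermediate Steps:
$r{\left(A,a \right)} = \frac{-77 + A}{-49 + a}$
$C = \frac{27 i \sqrt{14335}}{61}$ ($C = \sqrt{-2809 + \frac{-77 + \left(-4 + 7\right)^{2}}{-49 - 73}} = \sqrt{-2809 + \frac{-77 + 3^{2}}{-122}} = \sqrt{-2809 - \frac{-77 + 9}{122}} = \sqrt{-2809 - - \frac{34}{61}} = \sqrt{-2809 + \frac{34}{61}} = \sqrt{- \frac{171315}{61}} = \frac{27 i \sqrt{14335}}{61} \approx 52.995 i$)
$\left(k + 7444\right) \left(C + 27386\right) = \left(-2963 + 7444\right) \left(\frac{27 i \sqrt{14335}}{61} + 27386\right) = 4481 \left(27386 + \frac{27 i \sqrt{14335}}{61}\right) = 122716666 + \frac{120987 i \sqrt{14335}}{61}$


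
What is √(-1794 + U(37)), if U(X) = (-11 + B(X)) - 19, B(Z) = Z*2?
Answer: 5*I*√70 ≈ 41.833*I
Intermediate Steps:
B(Z) = 2*Z
U(X) = -30 + 2*X (U(X) = (-11 + 2*X) - 19 = -30 + 2*X)
√(-1794 + U(37)) = √(-1794 + (-30 + 2*37)) = √(-1794 + (-30 + 74)) = √(-1794 + 44) = √(-1750) = 5*I*√70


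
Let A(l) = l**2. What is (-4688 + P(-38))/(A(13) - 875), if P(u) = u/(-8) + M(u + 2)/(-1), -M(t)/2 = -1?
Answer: 18741/2824 ≈ 6.6363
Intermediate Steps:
M(t) = 2 (M(t) = -2*(-1) = 2)
P(u) = -2 - u/8 (P(u) = u/(-8) + 2/(-1) = u*(-1/8) + 2*(-1) = -u/8 - 2 = -2 - u/8)
(-4688 + P(-38))/(A(13) - 875) = (-4688 + (-2 - 1/8*(-38)))/(13**2 - 875) = (-4688 + (-2 + 19/4))/(169 - 875) = (-4688 + 11/4)/(-706) = -18741/4*(-1/706) = 18741/2824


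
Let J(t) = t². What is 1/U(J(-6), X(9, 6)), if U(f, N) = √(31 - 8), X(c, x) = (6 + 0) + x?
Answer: √23/23 ≈ 0.20851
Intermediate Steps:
X(c, x) = 6 + x
U(f, N) = √23
1/U(J(-6), X(9, 6)) = 1/(√23) = √23/23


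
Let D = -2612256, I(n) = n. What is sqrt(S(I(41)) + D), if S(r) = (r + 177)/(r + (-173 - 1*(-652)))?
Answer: I*sqrt(44147119315)/130 ≈ 1616.2*I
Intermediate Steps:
S(r) = (177 + r)/(479 + r) (S(r) = (177 + r)/(r + (-173 + 652)) = (177 + r)/(r + 479) = (177 + r)/(479 + r))
sqrt(S(I(41)) + D) = sqrt((177 + 41)/(479 + 41) - 2612256) = sqrt(218/520 - 2612256) = sqrt((1/520)*218 - 2612256) = sqrt(109/260 - 2612256) = sqrt(-679186451/260) = I*sqrt(44147119315)/130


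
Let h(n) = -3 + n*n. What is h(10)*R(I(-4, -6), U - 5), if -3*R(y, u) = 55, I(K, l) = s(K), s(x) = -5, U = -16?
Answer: -5335/3 ≈ -1778.3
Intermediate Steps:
I(K, l) = -5
R(y, u) = -55/3 (R(y, u) = -⅓*55 = -55/3)
h(n) = -3 + n²
h(10)*R(I(-4, -6), U - 5) = (-3 + 10²)*(-55/3) = (-3 + 100)*(-55/3) = 97*(-55/3) = -5335/3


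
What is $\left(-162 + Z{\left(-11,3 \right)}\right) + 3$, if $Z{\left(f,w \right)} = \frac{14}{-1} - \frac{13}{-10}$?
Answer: $- \frac{1717}{10} \approx -171.7$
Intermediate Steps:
$Z{\left(f,w \right)} = - \frac{127}{10}$ ($Z{\left(f,w \right)} = 14 \left(-1\right) - - \frac{13}{10} = -14 + \frac{13}{10} = - \frac{127}{10}$)
$\left(-162 + Z{\left(-11,3 \right)}\right) + 3 = \left(-162 - \frac{127}{10}\right) + 3 = - \frac{1747}{10} + 3 = - \frac{1717}{10}$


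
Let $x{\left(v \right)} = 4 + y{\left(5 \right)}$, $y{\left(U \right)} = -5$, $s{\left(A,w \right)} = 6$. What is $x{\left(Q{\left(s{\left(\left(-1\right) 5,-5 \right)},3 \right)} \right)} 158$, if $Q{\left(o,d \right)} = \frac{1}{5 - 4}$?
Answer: $-158$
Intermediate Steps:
$Q{\left(o,d \right)} = 1$ ($Q{\left(o,d \right)} = 1^{-1} = 1$)
$x{\left(v \right)} = -1$ ($x{\left(v \right)} = 4 - 5 = -1$)
$x{\left(Q{\left(s{\left(\left(-1\right) 5,-5 \right)},3 \right)} \right)} 158 = \left(-1\right) 158 = -158$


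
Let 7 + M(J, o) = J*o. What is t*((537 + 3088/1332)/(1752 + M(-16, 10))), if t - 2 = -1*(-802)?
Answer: 48130924/175935 ≈ 273.57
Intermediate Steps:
M(J, o) = -7 + J*o
t = 804 (t = 2 - 1*(-802) = 2 + 802 = 804)
t*((537 + 3088/1332)/(1752 + M(-16, 10))) = 804*((537 + 3088/1332)/(1752 + (-7 - 16*10))) = 804*((537 + 3088*(1/1332))/(1752 + (-7 - 160))) = 804*((537 + 772/333)/(1752 - 167)) = 804*((179593/333)/1585) = 804*((179593/333)*(1/1585)) = 804*(179593/527805) = 48130924/175935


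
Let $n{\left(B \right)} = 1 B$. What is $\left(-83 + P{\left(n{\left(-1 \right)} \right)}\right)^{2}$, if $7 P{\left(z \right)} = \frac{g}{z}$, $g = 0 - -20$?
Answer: $\frac{361201}{49} \approx 7371.4$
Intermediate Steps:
$n{\left(B \right)} = B$
$g = 20$ ($g = 0 + 20 = 20$)
$P{\left(z \right)} = \frac{20}{7 z}$ ($P{\left(z \right)} = \frac{20 \frac{1}{z}}{7} = \frac{20}{7 z}$)
$\left(-83 + P{\left(n{\left(-1 \right)} \right)}\right)^{2} = \left(-83 + \frac{20}{7 \left(-1\right)}\right)^{2} = \left(-83 + \frac{20}{7} \left(-1\right)\right)^{2} = \left(-83 - \frac{20}{7}\right)^{2} = \left(- \frac{601}{7}\right)^{2} = \frac{361201}{49}$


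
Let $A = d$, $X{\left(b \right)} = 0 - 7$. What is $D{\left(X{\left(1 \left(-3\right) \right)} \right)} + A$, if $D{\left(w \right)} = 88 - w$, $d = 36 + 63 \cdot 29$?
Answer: $1958$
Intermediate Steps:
$d = 1863$ ($d = 36 + 1827 = 1863$)
$X{\left(b \right)} = -7$
$A = 1863$
$D{\left(X{\left(1 \left(-3\right) \right)} \right)} + A = \left(88 - -7\right) + 1863 = \left(88 + 7\right) + 1863 = 95 + 1863 = 1958$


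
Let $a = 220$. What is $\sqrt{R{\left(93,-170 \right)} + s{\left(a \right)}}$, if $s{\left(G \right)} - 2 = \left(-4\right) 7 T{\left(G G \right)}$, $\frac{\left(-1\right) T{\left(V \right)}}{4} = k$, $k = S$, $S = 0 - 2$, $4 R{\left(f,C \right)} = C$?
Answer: $\frac{23 i \sqrt{2}}{2} \approx 16.263 i$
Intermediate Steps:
$R{\left(f,C \right)} = \frac{C}{4}$
$S = -2$ ($S = 0 - 2 = -2$)
$k = -2$
$T{\left(V \right)} = 8$ ($T{\left(V \right)} = \left(-4\right) \left(-2\right) = 8$)
$s{\left(G \right)} = -222$ ($s{\left(G \right)} = 2 + \left(-4\right) 7 \cdot 8 = 2 - 224 = -222$)
$\sqrt{R{\left(93,-170 \right)} + s{\left(a \right)}} = \sqrt{\frac{1}{4} \left(-170\right) - 222} = \sqrt{- \frac{85}{2} - 222} = \sqrt{- \frac{529}{2}} = \frac{23 i \sqrt{2}}{2}$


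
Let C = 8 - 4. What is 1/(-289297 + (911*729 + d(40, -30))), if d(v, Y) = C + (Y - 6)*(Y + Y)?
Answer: 1/376986 ≈ 2.6526e-6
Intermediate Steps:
C = 4
d(v, Y) = 4 + 2*Y*(-6 + Y) (d(v, Y) = 4 + (Y - 6)*(Y + Y) = 4 + (-6 + Y)*(2*Y) = 4 + 2*Y*(-6 + Y))
1/(-289297 + (911*729 + d(40, -30))) = 1/(-289297 + (911*729 + (4 - 12*(-30) + 2*(-30)²))) = 1/(-289297 + (664119 + (4 + 360 + 2*900))) = 1/(-289297 + (664119 + (4 + 360 + 1800))) = 1/(-289297 + (664119 + 2164)) = 1/(-289297 + 666283) = 1/376986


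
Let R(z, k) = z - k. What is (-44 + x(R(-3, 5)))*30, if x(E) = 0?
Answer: -1320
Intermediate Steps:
(-44 + x(R(-3, 5)))*30 = (-44 + 0)*30 = -44*30 = -1320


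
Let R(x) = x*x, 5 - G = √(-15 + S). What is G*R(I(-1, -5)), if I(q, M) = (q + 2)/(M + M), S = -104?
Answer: 1/20 - I*√119/100 ≈ 0.05 - 0.10909*I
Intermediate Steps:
I(q, M) = (2 + q)/(2*M) (I(q, M) = (2 + q)/((2*M)) = (2 + q)*(1/(2*M)) = (2 + q)/(2*M))
G = 5 - I*√119 (G = 5 - √(-15 - 104) = 5 - √(-119) = 5 - I*√119 ≈ 5.0 - 10.909*I)
R(x) = x²
G*R(I(-1, -5)) = (5 - I*√119)*((½)*(2 - 1)/(-5))² = (5 - I*√119)*((½)*(-⅕)*1)² = (5 - I*√119)*(-⅒)² = (5 - I*√119)*(1/100) = 1/20 - I*√119/100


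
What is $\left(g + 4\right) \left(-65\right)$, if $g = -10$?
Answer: $390$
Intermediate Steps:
$\left(g + 4\right) \left(-65\right) = \left(-10 + 4\right) \left(-65\right) = \left(-6\right) \left(-65\right) = 390$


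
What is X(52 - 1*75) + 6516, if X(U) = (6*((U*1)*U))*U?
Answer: -66486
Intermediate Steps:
X(U) = 6*U**3 (X(U) = (6*(U*U))*U = (6*U**2)*U = 6*U**3)
X(52 - 1*75) + 6516 = 6*(52 - 1*75)**3 + 6516 = 6*(52 - 75)**3 + 6516 = 6*(-23)**3 + 6516 = 6*(-12167) + 6516 = -73002 + 6516 = -66486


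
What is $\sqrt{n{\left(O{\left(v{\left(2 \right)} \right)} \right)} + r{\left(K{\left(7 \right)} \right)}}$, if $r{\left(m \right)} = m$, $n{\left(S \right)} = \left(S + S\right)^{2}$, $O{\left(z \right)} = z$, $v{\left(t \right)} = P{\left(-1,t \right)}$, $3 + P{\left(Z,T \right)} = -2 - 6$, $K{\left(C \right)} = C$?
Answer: $\sqrt{491} \approx 22.159$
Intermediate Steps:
$P{\left(Z,T \right)} = -11$ ($P{\left(Z,T \right)} = -3 - 8 = -11$)
$v{\left(t \right)} = -11$
$n{\left(S \right)} = 4 S^{2}$ ($n{\left(S \right)} = \left(2 S\right)^{2} = 4 S^{2}$)
$\sqrt{n{\left(O{\left(v{\left(2 \right)} \right)} \right)} + r{\left(K{\left(7 \right)} \right)}} = \sqrt{4 \left(-11\right)^{2} + 7} = \sqrt{4 \cdot 121 + 7} = \sqrt{484 + 7} = \sqrt{491}$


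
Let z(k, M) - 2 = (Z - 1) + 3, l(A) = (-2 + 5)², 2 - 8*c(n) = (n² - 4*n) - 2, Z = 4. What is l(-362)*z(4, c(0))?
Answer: 72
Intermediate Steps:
c(n) = ½ + n/2 - n²/8 (c(n) = ¼ - ((n² - 4*n) - 2)/8 = ¼ - (-2 + n² - 4*n)/8 = ¼ + (¼ + n/2 - n²/8) = ½ + n/2 - n²/8)
l(A) = 9 (l(A) = 3² = 9)
z(k, M) = 8 (z(k, M) = 2 + ((4 - 1) + 3) = 2 + (3 + 3) = 2 + 6 = 8)
l(-362)*z(4, c(0)) = 9*8 = 72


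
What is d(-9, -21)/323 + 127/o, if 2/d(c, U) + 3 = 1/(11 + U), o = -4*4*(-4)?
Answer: 1270371/640832 ≈ 1.9824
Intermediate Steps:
o = 64 (o = -16*(-4) = 64)
d(c, U) = 2/(-3 + 1/(11 + U))
d(-9, -21)/323 + 127/o = (2*(-11 - 1*(-21))/(32 + 3*(-21)))/323 + 127/64 = (2*(-11 + 21)/(32 - 63))*(1/323) + 127*(1/64) = (2*10/(-31))*(1/323) + 127/64 = (2*(-1/31)*10)*(1/323) + 127/64 = -20/31*1/323 + 127/64 = -20/10013 + 127/64 = 1270371/640832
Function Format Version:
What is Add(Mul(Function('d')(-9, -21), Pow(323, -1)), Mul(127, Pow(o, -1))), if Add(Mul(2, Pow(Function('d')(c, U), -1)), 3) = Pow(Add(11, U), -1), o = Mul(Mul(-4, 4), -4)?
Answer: Rational(1270371, 640832) ≈ 1.9824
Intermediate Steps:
o = 64 (o = Mul(-16, -4) = 64)
Function('d')(c, U) = Mul(2, Pow(Add(-3, Pow(Add(11, U), -1)), -1))
Add(Mul(Function('d')(-9, -21), Pow(323, -1)), Mul(127, Pow(o, -1))) = Add(Mul(Mul(2, Pow(Add(32, Mul(3, -21)), -1), Add(-11, Mul(-1, -21))), Pow(323, -1)), Mul(127, Pow(64, -1))) = Add(Mul(Mul(2, Pow(Add(32, -63), -1), Add(-11, 21)), Rational(1, 323)), Mul(127, Rational(1, 64))) = Add(Mul(Mul(2, Pow(-31, -1), 10), Rational(1, 323)), Rational(127, 64)) = Add(Mul(Mul(2, Rational(-1, 31), 10), Rational(1, 323)), Rational(127, 64)) = Add(Mul(Rational(-20, 31), Rational(1, 323)), Rational(127, 64)) = Add(Rational(-20, 10013), Rational(127, 64)) = Rational(1270371, 640832)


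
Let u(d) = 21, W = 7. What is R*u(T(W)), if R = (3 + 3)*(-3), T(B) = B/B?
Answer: -378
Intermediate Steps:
T(B) = 1
R = -18 (R = 6*(-3) = -18)
R*u(T(W)) = -18*21 = -378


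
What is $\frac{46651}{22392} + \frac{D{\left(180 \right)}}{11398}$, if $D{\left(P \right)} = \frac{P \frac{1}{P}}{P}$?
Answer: $\frac{36925571}{17723890} \approx 2.0834$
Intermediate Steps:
$D{\left(P \right)} = \frac{1}{P}$ ($D{\left(P \right)} = 1 \frac{1}{P} = \frac{1}{P}$)
$\frac{46651}{22392} + \frac{D{\left(180 \right)}}{11398} = \frac{46651}{22392} + \frac{1}{180 \cdot 11398} = 46651 \cdot \frac{1}{22392} + \frac{1}{180} \cdot \frac{1}{11398} = \frac{46651}{22392} + \frac{1}{2051640} = \frac{36925571}{17723890}$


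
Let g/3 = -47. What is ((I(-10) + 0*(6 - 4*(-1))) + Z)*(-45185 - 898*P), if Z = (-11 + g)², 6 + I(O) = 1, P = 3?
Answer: -1105957021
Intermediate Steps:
I(O) = -5 (I(O) = -6 + 1 = -5)
g = -141 (g = 3*(-47) = -141)
Z = 23104 (Z = (-11 - 141)² = (-152)² = 23104)
((I(-10) + 0*(6 - 4*(-1))) + Z)*(-45185 - 898*P) = ((-5 + 0*(6 - 4*(-1))) + 23104)*(-45185 - 898*3) = ((-5 + 0*(6 + 4)) + 23104)*(-45185 - 2694) = ((-5 + 0*10) + 23104)*(-47879) = ((-5 + 0) + 23104)*(-47879) = (-5 + 23104)*(-47879) = 23099*(-47879) = -1105957021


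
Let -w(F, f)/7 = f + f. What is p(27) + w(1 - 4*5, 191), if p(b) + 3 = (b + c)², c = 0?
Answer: -1948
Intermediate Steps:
p(b) = -3 + b² (p(b) = -3 + (b + 0)² = -3 + b²)
w(F, f) = -14*f (w(F, f) = -7*(f + f) = -14*f)
p(27) + w(1 - 4*5, 191) = (-3 + 27²) - 14*191 = (-3 + 729) - 2674 = 726 - 2674 = -1948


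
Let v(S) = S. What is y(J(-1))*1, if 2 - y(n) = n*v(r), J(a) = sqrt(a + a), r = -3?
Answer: 2 + 3*I*sqrt(2) ≈ 2.0 + 4.2426*I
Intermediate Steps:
J(a) = sqrt(2)*sqrt(a) (J(a) = sqrt(2*a) = sqrt(2)*sqrt(a))
y(n) = 2 + 3*n (y(n) = 2 - n*(-3) = 2 - (-3)*n = 2 + 3*n)
y(J(-1))*1 = (2 + 3*(sqrt(2)*sqrt(-1)))*1 = (2 + 3*(sqrt(2)*I))*1 = (2 + 3*(I*sqrt(2)))*1 = (2 + 3*I*sqrt(2))*1 = 2 + 3*I*sqrt(2)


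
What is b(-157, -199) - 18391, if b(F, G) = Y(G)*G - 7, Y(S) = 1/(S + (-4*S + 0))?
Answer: -55195/3 ≈ -18398.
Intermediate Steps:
Y(S) = -1/(3*S) (Y(S) = 1/(S - 4*S) = 1/(-3*S) = -1/(3*S))
b(F, G) = -22/3 (b(F, G) = (-1/(3*G))*G - 7 = -1/3 - 7 = -22/3)
b(-157, -199) - 18391 = -22/3 - 18391 = -55195/3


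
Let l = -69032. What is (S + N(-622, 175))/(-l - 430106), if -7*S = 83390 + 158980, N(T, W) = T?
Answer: 123362/1263759 ≈ 0.097615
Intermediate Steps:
S = -242370/7 (S = -(83390 + 158980)/7 = -1/7*242370 = -242370/7 ≈ -34624.)
(S + N(-622, 175))/(-l - 430106) = (-242370/7 - 622)/(-1*(-69032) - 430106) = -246724/(7*(69032 - 430106)) = -246724/7/(-361074) = -246724/7*(-1/361074) = 123362/1263759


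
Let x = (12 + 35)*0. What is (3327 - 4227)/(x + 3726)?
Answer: -50/207 ≈ -0.24155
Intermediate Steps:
x = 0 (x = 47*0 = 0)
(3327 - 4227)/(x + 3726) = (3327 - 4227)/(0 + 3726) = -900/3726 = -900*1/3726 = -50/207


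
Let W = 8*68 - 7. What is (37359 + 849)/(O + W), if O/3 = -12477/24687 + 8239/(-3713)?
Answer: 389139271872/5385974485 ≈ 72.250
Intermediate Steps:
W = 537 (W = 544 - 7 = 537)
O = -83241098/10184759 (O = 3*(-12477/24687 + 8239/(-3713)) = 3*(-12477*1/24687 + 8239*(-1/3713)) = 3*(-4159/8229 - 8239/3713) = 3*(-83241098/30554277) = -83241098/10184759 ≈ -8.1731)
(37359 + 849)/(O + W) = (37359 + 849)/(-83241098/10184759 + 537) = 38208/(5385974485/10184759) = 38208*(10184759/5385974485) = 389139271872/5385974485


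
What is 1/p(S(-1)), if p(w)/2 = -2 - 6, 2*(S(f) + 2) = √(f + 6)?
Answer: -1/16 ≈ -0.062500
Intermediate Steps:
S(f) = -2 + √(6 + f)/2 (S(f) = -2 + √(f + 6)/2 = -2 + √(6 + f)/2)
p(w) = -16 (p(w) = 2*(-2 - 6) = 2*(-8) = -16)
1/p(S(-1)) = 1/(-16) = -1/16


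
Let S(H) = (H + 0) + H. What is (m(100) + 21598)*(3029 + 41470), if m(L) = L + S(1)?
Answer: 965628300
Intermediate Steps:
S(H) = 2*H (S(H) = H + H = 2*H)
m(L) = 2 + L (m(L) = L + 2*1 = L + 2 = 2 + L)
(m(100) + 21598)*(3029 + 41470) = ((2 + 100) + 21598)*(3029 + 41470) = (102 + 21598)*44499 = 21700*44499 = 965628300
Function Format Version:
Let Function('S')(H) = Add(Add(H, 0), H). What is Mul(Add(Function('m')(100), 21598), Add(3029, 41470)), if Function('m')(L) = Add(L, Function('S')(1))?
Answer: 965628300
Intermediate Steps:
Function('S')(H) = Mul(2, H) (Function('S')(H) = Add(H, H) = Mul(2, H))
Function('m')(L) = Add(2, L) (Function('m')(L) = Add(L, Mul(2, 1)) = Add(L, 2) = Add(2, L))
Mul(Add(Function('m')(100), 21598), Add(3029, 41470)) = Mul(Add(Add(2, 100), 21598), Add(3029, 41470)) = Mul(Add(102, 21598), 44499) = Mul(21700, 44499) = 965628300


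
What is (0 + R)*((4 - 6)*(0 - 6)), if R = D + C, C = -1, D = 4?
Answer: 36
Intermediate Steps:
R = 3 (R = 4 - 1 = 3)
(0 + R)*((4 - 6)*(0 - 6)) = (0 + 3)*((4 - 6)*(0 - 6)) = 3*(-2*(-6)) = 3*12 = 36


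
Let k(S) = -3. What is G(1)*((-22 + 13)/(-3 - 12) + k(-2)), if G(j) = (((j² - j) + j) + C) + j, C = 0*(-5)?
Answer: -24/5 ≈ -4.8000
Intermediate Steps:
C = 0
G(j) = j + j² (G(j) = (((j² - j) + j) + 0) + j = (j² + 0) + j = j² + j = j + j²)
G(1)*((-22 + 13)/(-3 - 12) + k(-2)) = (1*(1 + 1))*((-22 + 13)/(-3 - 12) - 3) = (1*2)*(-9/(-15) - 3) = 2*(-9*(-1/15) - 3) = 2*(⅗ - 3) = 2*(-12/5) = -24/5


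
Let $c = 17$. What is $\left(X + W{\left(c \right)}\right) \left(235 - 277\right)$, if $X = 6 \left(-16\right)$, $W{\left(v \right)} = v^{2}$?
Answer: $-8106$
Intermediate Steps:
$X = -96$
$\left(X + W{\left(c \right)}\right) \left(235 - 277\right) = \left(-96 + 17^{2}\right) \left(235 - 277\right) = \left(-96 + 289\right) \left(-42\right) = 193 \left(-42\right) = -8106$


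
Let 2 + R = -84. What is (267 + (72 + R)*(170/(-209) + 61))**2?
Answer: 14472811809/43681 ≈ 3.3133e+5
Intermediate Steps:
R = -86 (R = -2 - 84 = -86)
(267 + (72 + R)*(170/(-209) + 61))**2 = (267 + (72 - 86)*(170/(-209) + 61))**2 = (267 - 14*(170*(-1/209) + 61))**2 = (267 - 14*(-170/209 + 61))**2 = (267 - 14*12579/209)**2 = (267 - 176106/209)**2 = (-120303/209)**2 = 14472811809/43681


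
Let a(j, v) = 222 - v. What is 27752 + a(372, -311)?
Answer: 28285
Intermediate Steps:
27752 + a(372, -311) = 27752 + (222 - 1*(-311)) = 27752 + (222 + 311) = 27752 + 533 = 28285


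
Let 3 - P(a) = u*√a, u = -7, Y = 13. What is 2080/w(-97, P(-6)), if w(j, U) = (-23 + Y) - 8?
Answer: -1040/9 ≈ -115.56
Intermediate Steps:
P(a) = 3 + 7*√a (P(a) = 3 - (-7)*√a = 3 + 7*√a)
w(j, U) = -18 (w(j, U) = (-23 + 13) - 8 = -10 - 8 = -18)
2080/w(-97, P(-6)) = 2080/(-18) = 2080*(-1/18) = -1040/9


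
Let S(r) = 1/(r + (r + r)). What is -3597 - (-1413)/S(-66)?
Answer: -283371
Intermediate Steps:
S(r) = 1/(3*r) (S(r) = 1/(r + 2*r) = 1/(3*r))
-3597 - (-1413)/S(-66) = -3597 - (-1413)/((⅓)/(-66)) = -3597 - (-1413)/((⅓)*(-1/66)) = -3597 - (-1413)/(-1/198) = -3597 - (-1413)*(-198) = -3597 - 1*279774 = -3597 - 279774 = -283371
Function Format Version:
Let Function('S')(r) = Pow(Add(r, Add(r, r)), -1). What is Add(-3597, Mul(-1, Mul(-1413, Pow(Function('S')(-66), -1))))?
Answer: -283371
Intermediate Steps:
Function('S')(r) = Mul(Rational(1, 3), Pow(r, -1)) (Function('S')(r) = Pow(Add(r, Mul(2, r)), -1) = Pow(Mul(3, r), -1) = Mul(Rational(1, 3), Pow(r, -1)))
Add(-3597, Mul(-1, Mul(-1413, Pow(Function('S')(-66), -1)))) = Add(-3597, Mul(-1, Mul(-1413, Pow(Mul(Rational(1, 3), Pow(-66, -1)), -1)))) = Add(-3597, Mul(-1, Mul(-1413, Pow(Mul(Rational(1, 3), Rational(-1, 66)), -1)))) = Add(-3597, Mul(-1, Mul(-1413, Pow(Rational(-1, 198), -1)))) = Add(-3597, Mul(-1, Mul(-1413, -198))) = Add(-3597, Mul(-1, 279774)) = Add(-3597, -279774) = -283371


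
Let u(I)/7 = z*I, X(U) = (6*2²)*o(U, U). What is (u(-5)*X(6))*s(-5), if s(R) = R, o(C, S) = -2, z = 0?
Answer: 0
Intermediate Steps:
X(U) = -48 (X(U) = (6*2²)*(-2) = (6*4)*(-2) = 24*(-2) = -48)
u(I) = 0 (u(I) = 7*(0*I) = 7*0 = 0)
(u(-5)*X(6))*s(-5) = (0*(-48))*(-5) = 0*(-5) = 0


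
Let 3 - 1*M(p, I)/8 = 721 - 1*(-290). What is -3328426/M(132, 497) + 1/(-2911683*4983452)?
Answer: 2012343125760289123/4875438109824576 ≈ 412.75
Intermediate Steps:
M(p, I) = -8064 (M(p, I) = 24 - 8*(721 - 1*(-290)) = 24 - 8*(721 + 290) = 24 - 8*1011 = 24 - 8088 = -8064)
-3328426/M(132, 497) + 1/(-2911683*4983452) = -3328426/(-8064) + 1/(-2911683*4983452) = -3328426*(-1/8064) - 1/2911683*1/4983452 = 1664213/4032 - 1/14510232469716 = 2012343125760289123/4875438109824576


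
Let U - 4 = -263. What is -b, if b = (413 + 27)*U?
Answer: 113960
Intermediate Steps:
U = -259 (U = 4 - 263 = -259)
b = -113960 (b = (413 + 27)*(-259) = 440*(-259) = -113960)
-b = -1*(-113960) = 113960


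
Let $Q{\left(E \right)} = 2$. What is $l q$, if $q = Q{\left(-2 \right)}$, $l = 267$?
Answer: $534$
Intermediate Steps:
$q = 2$
$l q = 267 \cdot 2 = 534$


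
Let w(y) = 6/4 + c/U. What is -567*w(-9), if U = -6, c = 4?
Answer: -945/2 ≈ -472.50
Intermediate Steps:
w(y) = ⅚ (w(y) = 6/4 + 4/(-6) = 6*(¼) + 4*(-⅙) = 3/2 - ⅔ = ⅚)
-567*w(-9) = -567*⅚ = -945/2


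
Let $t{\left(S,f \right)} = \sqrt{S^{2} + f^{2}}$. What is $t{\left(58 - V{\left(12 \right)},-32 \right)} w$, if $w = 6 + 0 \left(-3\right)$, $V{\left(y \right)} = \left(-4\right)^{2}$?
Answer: $12 \sqrt{697} \approx 316.81$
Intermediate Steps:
$V{\left(y \right)} = 16$
$w = 6$ ($w = 6 + 0 = 6$)
$t{\left(58 - V{\left(12 \right)},-32 \right)} w = \sqrt{\left(58 - 16\right)^{2} + \left(-32\right)^{2}} \cdot 6 = \sqrt{\left(58 - 16\right)^{2} + 1024} \cdot 6 = \sqrt{42^{2} + 1024} \cdot 6 = \sqrt{1764 + 1024} \cdot 6 = \sqrt{2788} \cdot 6 = 2 \sqrt{697} \cdot 6 = 12 \sqrt{697}$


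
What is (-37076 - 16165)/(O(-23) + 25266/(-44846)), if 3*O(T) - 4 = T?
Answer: 3581468829/463936 ≈ 7719.8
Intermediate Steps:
O(T) = 4/3 + T/3
(-37076 - 16165)/(O(-23) + 25266/(-44846)) = (-37076 - 16165)/((4/3 + (⅓)*(-23)) + 25266/(-44846)) = -53241/((4/3 - 23/3) + 25266*(-1/44846)) = -53241/(-19/3 - 12633/22423) = -53241/(-463936/67269) = -53241*(-67269/463936) = 3581468829/463936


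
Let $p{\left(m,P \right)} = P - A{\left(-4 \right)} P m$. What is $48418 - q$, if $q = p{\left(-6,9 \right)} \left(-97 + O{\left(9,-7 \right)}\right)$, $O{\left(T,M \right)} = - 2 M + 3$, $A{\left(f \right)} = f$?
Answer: $31858$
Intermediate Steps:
$p{\left(m,P \right)} = P + 4 P m$ ($p{\left(m,P \right)} = P - - 4 P m = P + 4 P m$)
$O{\left(T,M \right)} = 3 - 2 M$
$q = 16560$ ($q = 9 \left(1 + 4 \left(-6\right)\right) \left(-97 + \left(3 - -14\right)\right) = 9 \left(1 - 24\right) \left(-97 + \left(3 + 14\right)\right) = 9 \left(-23\right) \left(-97 + 17\right) = \left(-207\right) \left(-80\right) = 16560$)
$48418 - q = 48418 - 16560 = 31858$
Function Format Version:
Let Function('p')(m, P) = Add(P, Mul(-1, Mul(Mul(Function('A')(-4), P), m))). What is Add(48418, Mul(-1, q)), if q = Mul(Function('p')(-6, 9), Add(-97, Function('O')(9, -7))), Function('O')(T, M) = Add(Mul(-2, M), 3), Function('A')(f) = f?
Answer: 31858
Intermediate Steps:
Function('p')(m, P) = Add(P, Mul(4, P, m)) (Function('p')(m, P) = Add(P, Mul(-1, Mul(Mul(-4, P), m))) = Add(P, Mul(-1, Mul(-4, P, m))) = Add(P, Mul(4, P, m)))
Function('O')(T, M) = Add(3, Mul(-2, M))
q = 16560 (q = Mul(Mul(9, Add(1, Mul(4, -6))), Add(-97, Add(3, Mul(-2, -7)))) = Mul(Mul(9, Add(1, -24)), Add(-97, Add(3, 14))) = Mul(Mul(9, -23), Add(-97, 17)) = Mul(-207, -80) = 16560)
Add(48418, Mul(-1, q)) = Add(48418, Mul(-1, 16560)) = Add(48418, -16560) = 31858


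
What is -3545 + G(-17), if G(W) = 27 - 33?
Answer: -3551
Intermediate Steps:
G(W) = -6
-3545 + G(-17) = -3545 - 6 = -3551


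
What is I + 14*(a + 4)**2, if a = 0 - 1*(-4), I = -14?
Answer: 882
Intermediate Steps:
a = 4 (a = 0 + 4 = 4)
I + 14*(a + 4)**2 = -14 + 14*(4 + 4)**2 = -14 + 14*8**2 = -14 + 14*64 = -14 + 896 = 882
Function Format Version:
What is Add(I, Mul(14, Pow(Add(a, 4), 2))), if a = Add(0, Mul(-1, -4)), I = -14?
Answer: 882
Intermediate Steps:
a = 4 (a = Add(0, 4) = 4)
Add(I, Mul(14, Pow(Add(a, 4), 2))) = Add(-14, Mul(14, Pow(Add(4, 4), 2))) = Add(-14, Mul(14, Pow(8, 2))) = Add(-14, Mul(14, 64)) = Add(-14, 896) = 882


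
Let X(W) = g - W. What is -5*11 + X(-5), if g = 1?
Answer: -49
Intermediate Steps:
X(W) = 1 - W
-5*11 + X(-5) = -5*11 + (1 - 1*(-5)) = -55 + (1 + 5) = -55 + 6 = -49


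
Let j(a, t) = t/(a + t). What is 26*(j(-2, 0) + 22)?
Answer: 572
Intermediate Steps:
26*(j(-2, 0) + 22) = 26*(0/(-2 + 0) + 22) = 26*(0/(-2) + 22) = 26*(0*(-½) + 22) = 26*(0 + 22) = 26*22 = 572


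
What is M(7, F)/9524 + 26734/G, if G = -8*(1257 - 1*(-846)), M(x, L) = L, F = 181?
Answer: -7861546/5007243 ≈ -1.5700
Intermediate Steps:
G = -16824 (G = -8*(1257 + 846) = -8*2103 = -16824)
M(7, F)/9524 + 26734/G = 181/9524 + 26734/(-16824) = 181*(1/9524) + 26734*(-1/16824) = 181/9524 - 13367/8412 = -7861546/5007243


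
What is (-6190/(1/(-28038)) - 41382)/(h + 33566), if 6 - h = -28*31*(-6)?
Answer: 86756919/14182 ≈ 6117.4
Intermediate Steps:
h = -5202 (h = 6 - (-28*31)*(-6) = 6 - (-868)*(-6) = 6 - 1*5208 = 6 - 5208 = -5202)
(-6190/(1/(-28038)) - 41382)/(h + 33566) = (-6190/(1/(-28038)) - 41382)/(-5202 + 33566) = (-6190/(-1/28038) - 41382)/28364 = (-6190*(-28038) - 41382)*(1/28364) = (173555220 - 41382)*(1/28364) = 173513838*(1/28364) = 86756919/14182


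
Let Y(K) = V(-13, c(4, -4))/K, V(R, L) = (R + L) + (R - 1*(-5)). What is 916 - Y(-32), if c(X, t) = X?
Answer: 29295/32 ≈ 915.47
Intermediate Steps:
V(R, L) = 5 + L + 2*R (V(R, L) = (L + R) + (R + 5) = (L + R) + (5 + R) = 5 + L + 2*R)
Y(K) = -17/K (Y(K) = (5 + 4 + 2*(-13))/K = (5 + 4 - 26)/K = -17/K)
916 - Y(-32) = 916 - (-17)/(-32) = 916 - (-17)*(-1)/32 = 916 - 1*17/32 = 916 - 17/32 = 29295/32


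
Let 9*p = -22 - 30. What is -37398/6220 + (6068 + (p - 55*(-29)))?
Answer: 214157359/27990 ≈ 7651.2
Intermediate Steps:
p = -52/9 (p = (-22 - 30)/9 = (1/9)*(-52) = -52/9 ≈ -5.7778)
-37398/6220 + (6068 + (p - 55*(-29))) = -37398/6220 + (6068 + (-52/9 - 55*(-29))) = -37398*1/6220 + (6068 + (-52/9 + 1595)) = -18699/3110 + (6068 + 14303/9) = -18699/3110 + 68915/9 = 214157359/27990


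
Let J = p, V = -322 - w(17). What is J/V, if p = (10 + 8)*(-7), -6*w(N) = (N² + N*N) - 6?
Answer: 189/340 ≈ 0.55588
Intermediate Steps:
w(N) = 1 - N²/3 (w(N) = -((N² + N*N) - 6)/6 = -((N² + N²) - 6)/6 = -(2*N² - 6)/6 = -(-6 + 2*N²)/6 = 1 - N²/3)
V = -680/3 (V = -322 - (1 - ⅓*17²) = -322 - (1 - ⅓*289) = -322 - (1 - 289/3) = -322 - 1*(-286/3) = -322 + 286/3 = -680/3 ≈ -226.67)
p = -126 (p = 18*(-7) = -126)
J = -126
J/V = -126/(-680/3) = -126*(-3/680) = 189/340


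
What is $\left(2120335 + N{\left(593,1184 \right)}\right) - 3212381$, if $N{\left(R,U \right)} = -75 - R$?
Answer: $-1092714$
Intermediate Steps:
$\left(2120335 + N{\left(593,1184 \right)}\right) - 3212381 = \left(2120335 - 668\right) - 3212381 = 2119667 - 3212381 = -1092714$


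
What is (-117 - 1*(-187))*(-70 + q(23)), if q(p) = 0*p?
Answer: -4900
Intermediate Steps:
q(p) = 0
(-117 - 1*(-187))*(-70 + q(23)) = (-117 - 1*(-187))*(-70 + 0) = (-117 + 187)*(-70) = 70*(-70) = -4900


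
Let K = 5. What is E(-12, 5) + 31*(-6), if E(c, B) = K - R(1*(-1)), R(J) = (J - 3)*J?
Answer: -185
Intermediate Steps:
R(J) = J*(-3 + J) (R(J) = (-3 + J)*J = J*(-3 + J))
E(c, B) = 1 (E(c, B) = 5 - 1*(-1)*(-3 + 1*(-1)) = 5 - (-1)*(-3 - 1) = 5 - (-1)*(-4) = 5 - 1*4 = 5 - 4 = 1)
E(-12, 5) + 31*(-6) = 1 + 31*(-6) = 1 - 186 = -185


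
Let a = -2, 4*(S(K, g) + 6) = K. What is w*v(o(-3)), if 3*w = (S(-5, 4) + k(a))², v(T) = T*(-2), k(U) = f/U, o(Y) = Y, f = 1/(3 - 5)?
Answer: 98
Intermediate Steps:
f = -½ (f = 1/(-2) = -½ ≈ -0.50000)
S(K, g) = -6 + K/4
k(U) = -1/(2*U)
v(T) = -2*T
w = 49/3 (w = ((-6 + (¼)*(-5)) - ½/(-2))²/3 = ((-6 - 5/4) - ½*(-½))²/3 = (-29/4 + ¼)²/3 = (⅓)*(-7)² = (⅓)*49 = 49/3 ≈ 16.333)
w*v(o(-3)) = 49*(-2*(-3))/3 = (49/3)*6 = 98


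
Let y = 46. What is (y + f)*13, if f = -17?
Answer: 377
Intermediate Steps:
(y + f)*13 = (46 - 17)*13 = 29*13 = 377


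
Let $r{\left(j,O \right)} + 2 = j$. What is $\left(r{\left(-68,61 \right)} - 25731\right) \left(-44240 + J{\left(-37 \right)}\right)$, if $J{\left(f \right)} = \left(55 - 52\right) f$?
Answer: $1144300151$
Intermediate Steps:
$r{\left(j,O \right)} = -2 + j$
$J{\left(f \right)} = 3 f$
$\left(r{\left(-68,61 \right)} - 25731\right) \left(-44240 + J{\left(-37 \right)}\right) = \left(\left(-2 - 68\right) - 25731\right) \left(-44240 + 3 \left(-37\right)\right) = \left(-70 - 25731\right) \left(-44240 - 111\right) = \left(-25801\right) \left(-44351\right) = 1144300151$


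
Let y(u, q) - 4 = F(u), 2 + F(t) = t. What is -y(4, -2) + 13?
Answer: 7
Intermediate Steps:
F(t) = -2 + t
y(u, q) = 2 + u (y(u, q) = 4 + (-2 + u) = 2 + u)
-y(4, -2) + 13 = -(2 + 4) + 13 = -1*6 + 13 = -6 + 13 = 7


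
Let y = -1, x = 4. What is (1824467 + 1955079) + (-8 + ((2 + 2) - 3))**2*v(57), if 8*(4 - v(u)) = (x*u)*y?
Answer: 7562277/2 ≈ 3.7811e+6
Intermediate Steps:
v(u) = 4 + u/2 (v(u) = 4 - 4*u*(-1)/8 = 4 - (-1)*u/2 = 4 + u/2)
(1824467 + 1955079) + (-8 + ((2 + 2) - 3))**2*v(57) = (1824467 + 1955079) + (-8 + ((2 + 2) - 3))**2*(4 + (1/2)*57) = 3779546 + (-8 + (4 - 3))**2*(4 + 57/2) = 3779546 + (-8 + 1)**2*(65/2) = 3779546 + (-7)**2*(65/2) = 3779546 + 49*(65/2) = 3779546 + 3185/2 = 7562277/2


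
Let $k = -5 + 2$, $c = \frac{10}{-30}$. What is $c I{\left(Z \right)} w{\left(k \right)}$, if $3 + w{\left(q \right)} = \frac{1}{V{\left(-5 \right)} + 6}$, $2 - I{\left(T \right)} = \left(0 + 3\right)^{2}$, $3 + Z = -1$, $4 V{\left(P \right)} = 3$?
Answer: $- \frac{539}{81} \approx -6.6543$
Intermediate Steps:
$V{\left(P \right)} = \frac{3}{4}$ ($V{\left(P \right)} = \frac{1}{4} \cdot 3 = \frac{3}{4}$)
$c = - \frac{1}{3}$ ($c = 10 \left(- \frac{1}{30}\right) = - \frac{1}{3} \approx -0.33333$)
$Z = -4$ ($Z = -3 - 1 = -4$)
$k = -3$
$I{\left(T \right)} = -7$ ($I{\left(T \right)} = 2 - \left(0 + 3\right)^{2} = 2 - 3^{2} = 2 - 9 = -7$)
$w{\left(q \right)} = - \frac{77}{27}$ ($w{\left(q \right)} = -3 + \frac{1}{\frac{3}{4} + 6} = -3 + \frac{1}{\frac{27}{4}} = -3 + \frac{4}{27} = - \frac{77}{27}$)
$c I{\left(Z \right)} w{\left(k \right)} = \left(- \frac{1}{3}\right) \left(-7\right) \left(- \frac{77}{27}\right) = \frac{7}{3} \left(- \frac{77}{27}\right) = - \frac{539}{81}$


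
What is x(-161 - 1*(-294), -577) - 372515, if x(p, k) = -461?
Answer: -372976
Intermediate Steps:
x(-161 - 1*(-294), -577) - 372515 = -461 - 372515 = -372976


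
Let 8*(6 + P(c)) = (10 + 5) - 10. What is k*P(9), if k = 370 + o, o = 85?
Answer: -19565/8 ≈ -2445.6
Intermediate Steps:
k = 455 (k = 370 + 85 = 455)
P(c) = -43/8 (P(c) = -6 + ((10 + 5) - 10)/8 = -6 + (15 - 10)/8 = -6 + (⅛)*5 = -6 + 5/8 = -43/8)
k*P(9) = 455*(-43/8) = -19565/8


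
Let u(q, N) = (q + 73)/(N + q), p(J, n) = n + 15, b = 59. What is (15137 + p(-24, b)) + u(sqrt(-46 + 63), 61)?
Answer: 14086495/926 - 3*sqrt(17)/926 ≈ 15212.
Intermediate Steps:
p(J, n) = 15 + n
u(q, N) = (73 + q)/(N + q)
(15137 + p(-24, b)) + u(sqrt(-46 + 63), 61) = (15137 + (15 + 59)) + (73 + sqrt(-46 + 63))/(61 + sqrt(-46 + 63)) = (15137 + 74) + (73 + sqrt(17))/(61 + sqrt(17)) = 15211 + (73 + sqrt(17))/(61 + sqrt(17))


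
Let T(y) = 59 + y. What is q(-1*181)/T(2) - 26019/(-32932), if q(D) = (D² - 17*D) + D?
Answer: 1175843483/2008852 ≈ 585.33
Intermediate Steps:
q(D) = D² - 16*D
q(-1*181)/T(2) - 26019/(-32932) = ((-1*181)*(-16 - 1*181))/(59 + 2) - 26019/(-32932) = -181*(-16 - 181)/61 - 26019*(-1/32932) = -181*(-197)*(1/61) + 26019/32932 = 35657*(1/61) + 26019/32932 = 35657/61 + 26019/32932 = 1175843483/2008852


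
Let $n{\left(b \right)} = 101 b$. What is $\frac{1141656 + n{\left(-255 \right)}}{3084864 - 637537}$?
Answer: $\frac{1115901}{2447327} \approx 0.45597$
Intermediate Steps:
$\frac{1141656 + n{\left(-255 \right)}}{3084864 - 637537} = \frac{1141656 + 101 \left(-255\right)}{3084864 - 637537} = \frac{1141656 - 25755}{2447327} = 1115901 \cdot \frac{1}{2447327} = \frac{1115901}{2447327}$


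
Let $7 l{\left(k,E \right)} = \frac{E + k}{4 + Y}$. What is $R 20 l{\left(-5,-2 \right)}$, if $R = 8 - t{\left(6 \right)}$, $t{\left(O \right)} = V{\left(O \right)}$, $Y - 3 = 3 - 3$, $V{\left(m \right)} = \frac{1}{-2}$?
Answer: $- \frac{170}{7} \approx -24.286$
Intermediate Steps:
$V{\left(m \right)} = - \frac{1}{2}$
$Y = 3$ ($Y = 3 + \left(3 - 3\right) = 3 + 0 = 3$)
$t{\left(O \right)} = - \frac{1}{2}$
$l{\left(k,E \right)} = \frac{E}{49} + \frac{k}{49}$ ($l{\left(k,E \right)} = \frac{\left(E + k\right) \frac{1}{4 + 3}}{7} = \frac{\left(E + k\right) \frac{1}{7}}{7} = \frac{\frac{E}{7} + \frac{k}{7}}{7} = \frac{E}{49} + \frac{k}{49}$)
$R = \frac{17}{2}$ ($R = 8 - - \frac{1}{2} = 8 + \frac{1}{2} = \frac{17}{2} \approx 8.5$)
$R 20 l{\left(-5,-2 \right)} = \frac{17}{2} \cdot 20 \left(\frac{1}{49} \left(-2\right) + \frac{1}{49} \left(-5\right)\right) = 170 \left(- \frac{2}{49} - \frac{5}{49}\right) = 170 \left(- \frac{1}{7}\right) = - \frac{170}{7}$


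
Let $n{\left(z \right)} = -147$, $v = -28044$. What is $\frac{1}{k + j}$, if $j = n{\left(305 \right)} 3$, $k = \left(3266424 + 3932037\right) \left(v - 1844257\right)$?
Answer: $- \frac{1}{13477685729202} \approx -7.4197 \cdot 10^{-14}$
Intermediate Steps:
$k = -13477685728761$ ($k = \left(3266424 + 3932037\right) \left(-28044 - 1844257\right) = 7198461 \left(-1872301\right) = -13477685728761$)
$j = -441$ ($j = \left(-147\right) 3 = -441$)
$\frac{1}{k + j} = \frac{1}{-13477685728761 - 441} = \frac{1}{-13477685729202} = - \frac{1}{13477685729202}$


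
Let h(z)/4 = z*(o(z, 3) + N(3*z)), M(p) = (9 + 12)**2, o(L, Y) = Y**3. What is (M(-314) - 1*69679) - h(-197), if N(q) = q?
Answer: -513670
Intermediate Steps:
M(p) = 441 (M(p) = 21**2 = 441)
h(z) = 4*z*(27 + 3*z) (h(z) = 4*(z*(3**3 + 3*z)) = 4*(z*(27 + 3*z)) = 4*z*(27 + 3*z))
(M(-314) - 1*69679) - h(-197) = (441 - 1*69679) - 12*(-197)*(9 - 197) = (441 - 69679) - 12*(-197)*(-188) = -69238 - 1*444432 = -69238 - 444432 = -513670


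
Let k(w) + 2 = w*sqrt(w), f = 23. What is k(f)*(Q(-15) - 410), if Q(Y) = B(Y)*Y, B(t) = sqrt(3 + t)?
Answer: 10*(2 - 23*sqrt(23))*(41 + 3*I*sqrt(3)) ≈ -44405.0 - 5627.6*I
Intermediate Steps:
k(w) = -2 + w**(3/2) (k(w) = -2 + w*sqrt(w) = -2 + w**(3/2))
Q(Y) = Y*sqrt(3 + Y) (Q(Y) = sqrt(3 + Y)*Y = Y*sqrt(3 + Y))
k(f)*(Q(-15) - 410) = (-2 + 23**(3/2))*(-15*sqrt(3 - 15) - 410) = (-2 + 23*sqrt(23))*(-30*I*sqrt(3) - 410) = (-2 + 23*sqrt(23))*(-410 - 30*I*sqrt(3)) = (-410 - 30*I*sqrt(3))*(-2 + 23*sqrt(23))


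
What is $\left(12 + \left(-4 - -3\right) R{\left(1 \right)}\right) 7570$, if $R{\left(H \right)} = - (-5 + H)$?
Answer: $60560$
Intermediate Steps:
$R{\left(H \right)} = 5 - H$
$\left(12 + \left(-4 - -3\right) R{\left(1 \right)}\right) 7570 = \left(12 + \left(-4 - -3\right) \left(5 - 1\right)\right) 7570 = \left(12 + \left(-4 + 3\right) \left(5 - 1\right)\right) 7570 = \left(12 - 4\right) 7570 = 8 \cdot 7570 = 60560$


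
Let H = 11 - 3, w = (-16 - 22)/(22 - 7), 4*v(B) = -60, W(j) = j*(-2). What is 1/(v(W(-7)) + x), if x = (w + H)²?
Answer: 225/3349 ≈ 0.067184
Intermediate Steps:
W(j) = -2*j
v(B) = -15 (v(B) = (¼)*(-60) = -15)
w = -38/15 ≈ -2.5333
H = 8
x = 6724/225 (x = (-38/15 + 8)² = (82/15)² = 6724/225 ≈ 29.884)
1/(v(W(-7)) + x) = 1/(-15 + 6724/225) = 1/(3349/225) = 225/3349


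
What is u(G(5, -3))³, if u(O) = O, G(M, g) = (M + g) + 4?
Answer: 216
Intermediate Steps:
G(M, g) = 4 + M + g
u(G(5, -3))³ = (4 + 5 - 3)³ = 6³ = 216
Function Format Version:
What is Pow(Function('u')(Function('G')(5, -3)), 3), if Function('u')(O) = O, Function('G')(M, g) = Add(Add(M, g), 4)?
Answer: 216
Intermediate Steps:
Function('G')(M, g) = Add(4, M, g)
Pow(Function('u')(Function('G')(5, -3)), 3) = Pow(Add(4, 5, -3), 3) = Pow(6, 3) = 216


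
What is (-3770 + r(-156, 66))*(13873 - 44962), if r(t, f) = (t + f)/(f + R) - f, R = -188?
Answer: 7273302639/61 ≈ 1.1923e+8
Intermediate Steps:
r(t, f) = -f + (f + t)/(-188 + f) (r(t, f) = (t + f)/(f - 188) - f = (f + t)/(-188 + f) - f = -f + (f + t)/(-188 + f))
(-3770 + r(-156, 66))*(13873 - 44962) = (-3770 + (-156 - 1*66² + 189*66)/(-188 + 66))*(13873 - 44962) = (-3770 + (-156 - 1*4356 + 12474)/(-122))*(-31089) = (-3770 - (-156 - 4356 + 12474)/122)*(-31089) = (-3770 - 1/122*7962)*(-31089) = (-3770 - 3981/61)*(-31089) = -233951/61*(-31089) = 7273302639/61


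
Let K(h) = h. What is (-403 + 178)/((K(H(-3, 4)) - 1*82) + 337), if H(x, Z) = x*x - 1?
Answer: -225/263 ≈ -0.85551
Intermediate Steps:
H(x, Z) = -1 + x**2 (H(x, Z) = x**2 - 1 = -1 + x**2)
(-403 + 178)/((K(H(-3, 4)) - 1*82) + 337) = (-403 + 178)/(((-1 + (-3)**2) - 1*82) + 337) = -225/(((-1 + 9) - 82) + 337) = -225/((8 - 82) + 337) = -225/(-74 + 337) = -225/263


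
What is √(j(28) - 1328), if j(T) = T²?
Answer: 4*I*√34 ≈ 23.324*I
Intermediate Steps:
√(j(28) - 1328) = √(28² - 1328) = √(784 - 1328) = √(-544) = 4*I*√34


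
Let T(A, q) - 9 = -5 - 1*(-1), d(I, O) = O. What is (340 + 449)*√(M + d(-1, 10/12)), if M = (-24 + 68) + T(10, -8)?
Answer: 263*√1794/2 ≈ 5569.8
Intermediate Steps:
T(A, q) = 5 (T(A, q) = 9 + (-5 - 1*(-1)) = 9 + (-5 + 1) = 9 - 4 = 5)
M = 49 (M = (-24 + 68) + 5 = 44 + 5 = 49)
(340 + 449)*√(M + d(-1, 10/12)) = (340 + 449)*√(49 + 10/12) = 789*√(49 + 10*(1/12)) = 789*√(49 + ⅚) = 789*√(299/6) = 789*(√1794/6) = 263*√1794/2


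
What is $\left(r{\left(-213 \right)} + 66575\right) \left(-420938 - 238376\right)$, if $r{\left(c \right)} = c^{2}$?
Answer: $-73806246416$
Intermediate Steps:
$\left(r{\left(-213 \right)} + 66575\right) \left(-420938 - 238376\right) = \left(\left(-213\right)^{2} + 66575\right) \left(-420938 - 238376\right) = \left(45369 + 66575\right) \left(-659314\right) = 111944 \left(-659314\right) = -73806246416$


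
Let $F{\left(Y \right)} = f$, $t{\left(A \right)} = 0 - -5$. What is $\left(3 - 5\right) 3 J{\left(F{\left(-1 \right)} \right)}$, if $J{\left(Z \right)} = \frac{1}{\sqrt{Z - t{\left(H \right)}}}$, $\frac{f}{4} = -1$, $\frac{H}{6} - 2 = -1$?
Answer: $2 i \approx 2.0 i$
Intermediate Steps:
$H = 6$ ($H = 12 + 6 \left(-1\right) = 12 - 6 = 6$)
$t{\left(A \right)} = 5$ ($t{\left(A \right)} = 0 + 5 = 5$)
$f = -4$ ($f = 4 \left(-1\right) = -4$)
$F{\left(Y \right)} = -4$
$J{\left(Z \right)} = \frac{1}{\sqrt{-5 + Z}}$ ($J{\left(Z \right)} = \frac{1}{\sqrt{Z - 5}} = \frac{1}{\sqrt{-5 + Z}}$)
$\left(3 - 5\right) 3 J{\left(F{\left(-1 \right)} \right)} = \frac{\left(3 - 5\right) 3}{\sqrt{-5 - 4}} = \frac{\left(-2\right) 3}{3 i} = - 6 \left(- \frac{i}{3}\right) = 2 i$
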